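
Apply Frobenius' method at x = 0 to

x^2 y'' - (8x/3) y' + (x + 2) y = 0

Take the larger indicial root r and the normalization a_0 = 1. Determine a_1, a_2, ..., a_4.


Write in Frobenius form y'' + (p(x)/x) y' + (q(x)/x^2) y = 0:
  p(x) = -8/3,  q(x) = x + 2.
Indicial equation: r(r-1) + (-8/3) r + (2) = 0 -> roots r_1 = 3, r_2 = 2/3.
Take r = r_1 = 3. Let y(x) = x^r sum_{n>=0} a_n x^n with a_0 = 1.
Substitute y = x^r sum a_n x^n and match x^{r+n}. The recurrence is
  D(n) a_n + 1 a_{n-1} = 0,  where D(n) = (r+n)(r+n-1) + (-8/3)(r+n) + (2).
  a_n = -1 / D(n) * a_{n-1}.
Since the indicial polynomial factors as (r - r_1)(r - r_2), D(n) = (r_1 + n - r_1)(r_1 + n - r_2) = n(n + 7/3).
Evaluating step by step (a_0 = 1):
  n = 1: D(1) = 1(1 + 7/3) = 10/3; numerator = -1(1) = -1; a_1 = (-1)/(10/3) = -3/10
  n = 2: D(2) = 2(2 + 7/3) = 26/3; numerator = -1(-3/10) = 3/10; a_2 = (3/10)/(26/3) = 9/260
  n = 3: D(3) = 3(3 + 7/3) = 16; numerator = -1(9/260) = -9/260; a_3 = (-9/260)/(16) = -9/4160
  n = 4: D(4) = 4(4 + 7/3) = 76/3; numerator = -1(-9/4160) = 9/4160; a_4 = (9/4160)/(76/3) = 27/316160

r = 3; a_0 = 1; a_1 = -3/10; a_2 = 9/260; a_3 = -9/4160; a_4 = 27/316160


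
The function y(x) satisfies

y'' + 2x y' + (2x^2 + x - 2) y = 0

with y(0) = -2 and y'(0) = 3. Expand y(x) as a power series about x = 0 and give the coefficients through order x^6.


Ansatz: y(x) = sum_{n>=0} a_n x^n, so y'(x) = sum_{n>=1} n a_n x^(n-1) and y''(x) = sum_{n>=2} n(n-1) a_n x^(n-2).
Substitute into P(x) y'' + Q(x) y' + R(x) y = 0 with P(x) = 1, Q(x) = 2x, R(x) = 2x^2 + x - 2, and match powers of x.
Initial conditions: a_0 = -2, a_1 = 3.
Setting the coefficient of each power of x to zero and solving order by order (substituting the coefficients already found):
  x^0: 2 a_2 - 2 a_0 = 0  ->  2 a_2 = 2 a_0 = -4  ->  a_2 = -2
  x^1: 6 a_3 + a_0 = 0  ->  6 a_3 = -a_0 = 2  ->  a_3 = 1/3
  x^2: 12 a_4 + 2 a_2 + a_1 + 2 a_0 = 0  ->  12 a_4 = -2 a_2 - a_1 - 2 a_0 = 5  ->  a_4 = 5/12
  x^3: 20 a_5 + 4 a_3 + a_2 + 2 a_1 = 0  ->  20 a_5 = -4 a_3 - a_2 - 2 a_1 = -16/3  ->  a_5 = -4/15
  x^4: 30 a_6 + 6 a_4 + a_3 + 2 a_2 = 0  ->  30 a_6 = -6 a_4 - a_3 - 2 a_2 = 7/6  ->  a_6 = 7/180
Truncated series: y(x) = -2 + 3 x - 2 x^2 + (1/3) x^3 + (5/12) x^4 - (4/15) x^5 + (7/180) x^6 + O(x^7).

a_0 = -2; a_1 = 3; a_2 = -2; a_3 = 1/3; a_4 = 5/12; a_5 = -4/15; a_6 = 7/180


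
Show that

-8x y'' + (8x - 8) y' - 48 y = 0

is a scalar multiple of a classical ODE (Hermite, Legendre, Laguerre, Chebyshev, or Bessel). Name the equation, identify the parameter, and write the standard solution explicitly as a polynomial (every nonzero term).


All three coefficients share the factor -8; dividing through by -8 gives  x y'' + (1 - x) y' + 6 y = 0.
This matches the Laguerre equation x y'' + (1 - x) y' + n y = 0 with n = 6; the polynomial solution is L_6(x).
With y = sum_k a_k x^k, matching x^k gives (k+1)k a_{k+1} + (k+1) a_{k+1} - k a_k + n a_k = 0, i.e. (k+1)^2 a_{k+1} = (k - n) a_k = (k - 6) a_k. The right side vanishes at k = 6, so the series terminates at degree 6.
Standard normalization L_n(0) = 1 gives a_0 = 1. Work upward with a_{k+1} = (k - 6) a_k / (k+1)^2:
  a_1 = (0 - 6)(1) / 1^2 = -6/1 = -6
  a_2 = (1 - 6)(-6) / 2^2 = 30/4 = 15/2
  a_3 = (2 - 6)(15/2) / 3^2 = -30/9 = -10/3
  a_4 = (3 - 6)(-10/3) / 4^2 = 10/16 = 5/8
  a_5 = (4 - 6)(5/8) / 5^2 = (-5/4)/25 = -1/20
  a_6 = (5 - 6)(-1/20) / 6^2 = (1/20)/36 = 1/720
Hence L_6(x) = x^6/720 - x^5/20 + 5 x^4/8 - 10 x^3/3 + 15 x^2/2 - 6 x + 1.

L_6(x); series = x^6/720 - x^5/20 + 5 x^4/8 - 10 x^3/3 + 15 x^2/2 - 6 x + 1


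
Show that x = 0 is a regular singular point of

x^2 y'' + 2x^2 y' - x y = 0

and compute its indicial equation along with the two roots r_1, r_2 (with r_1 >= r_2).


Divide by x^2 to reach normal form y'' + P_1(x) y' + P_2(x) y = 0 with P_1(x) = 2 and P_2(x) = -1/x.
x = 0 is a singular point because the y-coefficient -1/x has a pole at x = 0.
It is a regular singular point because x P_1(x) = p(x) = 2x and x^2 P_2(x) = q(x) = -x are polynomials, hence analytic at x = 0.
p(0) = 0,  q(0) = 0.
Indicial equation: r(r-1) + p(0) r + q(0) = 0, i.e. r^2 + (p(0) - 1) r + q(0) = 0, i.e. r^2 - 1 r = 0.
Discriminant: (-1)^2 - 4(0) = 1, so r = (1 ± 1)/2.
Solving: r_1 = 1, r_2 = 0.

indicial: r^2 - 1 r = 0; roots r_1 = 1, r_2 = 0


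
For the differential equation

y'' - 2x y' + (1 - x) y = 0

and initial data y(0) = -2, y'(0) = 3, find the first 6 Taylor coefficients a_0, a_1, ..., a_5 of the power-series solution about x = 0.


Ansatz: y(x) = sum_{n>=0} a_n x^n, so y'(x) = sum_{n>=1} n a_n x^(n-1) and y''(x) = sum_{n>=2} n(n-1) a_n x^(n-2).
Substitute into P(x) y'' + Q(x) y' + R(x) y = 0 with P(x) = 1, Q(x) = -2x, R(x) = 1 - x, and match powers of x.
Initial conditions: a_0 = -2, a_1 = 3.
Setting the coefficient of each power of x to zero and solving order by order (substituting the coefficients already found):
  x^0: 2 a_2 + a_0 = 0  ->  2 a_2 = -a_0 = 2  ->  a_2 = 1
  x^1: 6 a_3 - a_1 - a_0 = 0  ->  6 a_3 = a_1 + a_0 = 1  ->  a_3 = 1/6
  x^2: 12 a_4 - 3 a_2 - a_1 = 0  ->  12 a_4 = 3 a_2 + a_1 = 6  ->  a_4 = 1/2
  x^3: 20 a_5 - 5 a_3 - a_2 = 0  ->  20 a_5 = 5 a_3 + a_2 = 11/6  ->  a_5 = 11/120
Truncated series: y(x) = -2 + 3 x + x^2 + (1/6) x^3 + (1/2) x^4 + (11/120) x^5 + O(x^6).

a_0 = -2; a_1 = 3; a_2 = 1; a_3 = 1/6; a_4 = 1/2; a_5 = 11/120


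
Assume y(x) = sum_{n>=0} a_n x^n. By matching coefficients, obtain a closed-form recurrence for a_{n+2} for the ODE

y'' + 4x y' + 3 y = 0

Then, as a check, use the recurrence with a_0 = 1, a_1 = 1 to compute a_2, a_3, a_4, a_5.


Substitute y = sum_n a_n x^n.
y''(x) has coefficient (n+2)(n+1) a_{n+2} at x^n;
4 x y'(x) has coefficient 4 n a_n at x^n (shift);
3 y(x) has coefficient 3 a_n at x^n.
Matching x^n: (n+2)(n+1) a_{n+2} + (4n + 3) a_n = 0.
Thus a_{n+2} = (-4n - 3) / ((n+1)(n+2)) * a_n.

Check with a_0 = 1, a_1 = 1 (apply the recurrence for n = 0, 1, 2, 3): a_0 = 1, a_1 = 1, a_2 = -3/2, a_3 = -7/6, a_4 = 11/8, a_5 = 7/8.

a_(n+2) = (-4n - 3) / ((n+1)(n+2)) * a_n; check: a_0 = 1, a_1 = 1, a_2 = -3/2, a_3 = -7/6, a_4 = 11/8, a_5 = 7/8


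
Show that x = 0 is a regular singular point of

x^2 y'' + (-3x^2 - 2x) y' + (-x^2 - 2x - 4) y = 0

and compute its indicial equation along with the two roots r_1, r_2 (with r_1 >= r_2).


Divide by x^2 to reach normal form y'' + P_1(x) y' + P_2(x) y = 0 with P_1(x) = -3 - 2/x and P_2(x) = -1 - 2/x - 4/x^2.
x = 0 is a singular point because the y'-coefficient -3 - 2/x has a pole at x = 0 and the y-coefficient -1 - 2/x - 4/x^2 has a pole at x = 0.
It is a regular singular point because x P_1(x) = p(x) = -3x - 2 and x^2 P_2(x) = q(x) = -x^2 - 2x - 4 are polynomials, hence analytic at x = 0.
p(0) = -2,  q(0) = -4.
Indicial equation: r(r-1) + p(0) r + q(0) = 0, i.e. r^2 + (p(0) - 1) r + q(0) = 0, i.e. r^2 - 3 r - 4 = 0.
Discriminant: (-3)^2 - 4(-4) = 25, so r = (3 ± 5)/2.
Solving: r_1 = 4, r_2 = -1.

indicial: r^2 - 3 r - 4 = 0; roots r_1 = 4, r_2 = -1


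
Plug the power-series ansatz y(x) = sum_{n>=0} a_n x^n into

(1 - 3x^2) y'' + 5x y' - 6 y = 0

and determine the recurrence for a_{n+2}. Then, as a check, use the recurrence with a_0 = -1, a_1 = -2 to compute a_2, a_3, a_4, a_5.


Substitute y = sum_n a_n x^n.
(1 - 3 x^2) y'' contributes (n+2)(n+1) a_{n+2} - 3 n(n-1) a_n at x^n.
5 x y'(x) contributes 5 n a_n at x^n.
-6 y(x) contributes -6 a_n at x^n.
Matching x^n: (n+2)(n+1) a_{n+2} + (-3 n(n-1) + 5 n - 6) a_n = 0.
Thus a_{n+2} = (3 n(n-1) - 5 n + 6) / ((n+1)(n+2)) * a_n.

Check with a_0 = -1, a_1 = -2 (apply the recurrence for n = 0, 1, 2, 3): a_0 = -1, a_1 = -2, a_2 = -3, a_3 = -1/3, a_4 = -1/2, a_5 = -3/20.

a_(n+2) = (3 n(n-1) - 5 n + 6) / ((n+1)(n+2)) * a_n; check: a_0 = -1, a_1 = -2, a_2 = -3, a_3 = -1/3, a_4 = -1/2, a_5 = -3/20


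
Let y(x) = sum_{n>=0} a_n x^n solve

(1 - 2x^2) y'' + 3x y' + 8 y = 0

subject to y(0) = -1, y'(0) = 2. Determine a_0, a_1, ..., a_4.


Ansatz: y(x) = sum_{n>=0} a_n x^n, so y'(x) = sum_{n>=1} n a_n x^(n-1) and y''(x) = sum_{n>=2} n(n-1) a_n x^(n-2).
Substitute into P(x) y'' + Q(x) y' + R(x) y = 0 with P(x) = 1 - 2x^2, Q(x) = 3x, R(x) = 8, and match powers of x.
Initial conditions: a_0 = -1, a_1 = 2.
Setting the coefficient of each power of x to zero and solving order by order (substituting the coefficients already found):
  x^0: 2 a_2 + 8 a_0 = 0  ->  2 a_2 = -8 a_0 = 8  ->  a_2 = 4
  x^1: 6 a_3 + 11 a_1 = 0  ->  6 a_3 = -11 a_1 = -22  ->  a_3 = -11/3
  x^2: 12 a_4 + 10 a_2 = 0  ->  12 a_4 = -10 a_2 = -40  ->  a_4 = -10/3
Truncated series: y(x) = -1 + 2 x + 4 x^2 - (11/3) x^3 - (10/3) x^4 + O(x^5).

a_0 = -1; a_1 = 2; a_2 = 4; a_3 = -11/3; a_4 = -10/3


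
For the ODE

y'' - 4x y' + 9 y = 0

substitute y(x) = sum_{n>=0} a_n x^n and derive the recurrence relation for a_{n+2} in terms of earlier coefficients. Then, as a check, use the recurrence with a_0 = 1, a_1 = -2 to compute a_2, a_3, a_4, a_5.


Substitute y = sum_n a_n x^n.
y''(x) has coefficient (n+2)(n+1) a_{n+2} at x^n;
-4 x y'(x) has coefficient -4 n a_n at x^n (shift);
9 y(x) has coefficient 9 a_n at x^n.
Matching x^n: (n+2)(n+1) a_{n+2} + (-4n + 9) a_n = 0.
Thus a_{n+2} = (4n - 9) / ((n+1)(n+2)) * a_n.

Check with a_0 = 1, a_1 = -2 (apply the recurrence for n = 0, 1, 2, 3): a_0 = 1, a_1 = -2, a_2 = -9/2, a_3 = 5/3, a_4 = 3/8, a_5 = 1/4.

a_(n+2) = (4n - 9) / ((n+1)(n+2)) * a_n; check: a_0 = 1, a_1 = -2, a_2 = -9/2, a_3 = 5/3, a_4 = 3/8, a_5 = 1/4


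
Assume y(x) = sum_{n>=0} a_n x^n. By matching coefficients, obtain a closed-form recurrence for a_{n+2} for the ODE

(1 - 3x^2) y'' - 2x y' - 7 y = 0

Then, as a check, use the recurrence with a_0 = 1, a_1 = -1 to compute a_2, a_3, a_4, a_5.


Substitute y = sum_n a_n x^n.
(1 - 3 x^2) y'' contributes (n+2)(n+1) a_{n+2} - 3 n(n-1) a_n at x^n.
-2 x y'(x) contributes -2 n a_n at x^n.
-7 y(x) contributes -7 a_n at x^n.
Matching x^n: (n+2)(n+1) a_{n+2} + (-3 n(n-1) - 2 n - 7) a_n = 0.
Thus a_{n+2} = (3 n(n-1) + 2 n + 7) / ((n+1)(n+2)) * a_n.

Check with a_0 = 1, a_1 = -1 (apply the recurrence for n = 0, 1, 2, 3): a_0 = 1, a_1 = -1, a_2 = 7/2, a_3 = -3/2, a_4 = 119/24, a_5 = -93/40.

a_(n+2) = (3 n(n-1) + 2 n + 7) / ((n+1)(n+2)) * a_n; check: a_0 = 1, a_1 = -1, a_2 = 7/2, a_3 = -3/2, a_4 = 119/24, a_5 = -93/40


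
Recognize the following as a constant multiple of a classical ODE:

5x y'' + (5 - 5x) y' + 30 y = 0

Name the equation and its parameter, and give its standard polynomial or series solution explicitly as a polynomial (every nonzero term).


All three coefficients share the factor 5; dividing through by 5 gives  x y'' + (1 - x) y' + 6 y = 0.
This matches the Laguerre equation x y'' + (1 - x) y' + n y = 0 with n = 6; the polynomial solution is L_6(x).
With y = sum_k a_k x^k, matching x^k gives (k+1)k a_{k+1} + (k+1) a_{k+1} - k a_k + n a_k = 0, i.e. (k+1)^2 a_{k+1} = (k - n) a_k = (k - 6) a_k. The right side vanishes at k = 6, so the series terminates at degree 6.
Standard normalization L_n(0) = 1 gives a_0 = 1. Work upward with a_{k+1} = (k - 6) a_k / (k+1)^2:
  a_1 = (0 - 6)(1) / 1^2 = -6/1 = -6
  a_2 = (1 - 6)(-6) / 2^2 = 30/4 = 15/2
  a_3 = (2 - 6)(15/2) / 3^2 = -30/9 = -10/3
  a_4 = (3 - 6)(-10/3) / 4^2 = 10/16 = 5/8
  a_5 = (4 - 6)(5/8) / 5^2 = (-5/4)/25 = -1/20
  a_6 = (5 - 6)(-1/20) / 6^2 = (1/20)/36 = 1/720
Hence L_6(x) = x^6/720 - x^5/20 + 5 x^4/8 - 10 x^3/3 + 15 x^2/2 - 6 x + 1.

L_6(x); series = x^6/720 - x^5/20 + 5 x^4/8 - 10 x^3/3 + 15 x^2/2 - 6 x + 1


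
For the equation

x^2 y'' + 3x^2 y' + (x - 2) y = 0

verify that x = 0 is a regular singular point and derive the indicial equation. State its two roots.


Divide by x^2 to reach normal form y'' + P_1(x) y' + P_2(x) y = 0 with P_1(x) = 3 and P_2(x) = 1/x - 2/x^2.
x = 0 is a singular point because the y-coefficient 1/x - 2/x^2 has a pole at x = 0.
It is a regular singular point because x P_1(x) = p(x) = 3x and x^2 P_2(x) = q(x) = x - 2 are polynomials, hence analytic at x = 0.
p(0) = 0,  q(0) = -2.
Indicial equation: r(r-1) + p(0) r + q(0) = 0, i.e. r^2 + (p(0) - 1) r + q(0) = 0, i.e. r^2 - 1 r - 2 = 0.
Discriminant: (-1)^2 - 4(-2) = 9, so r = (1 ± 3)/2.
Solving: r_1 = 2, r_2 = -1.

indicial: r^2 - 1 r - 2 = 0; roots r_1 = 2, r_2 = -1


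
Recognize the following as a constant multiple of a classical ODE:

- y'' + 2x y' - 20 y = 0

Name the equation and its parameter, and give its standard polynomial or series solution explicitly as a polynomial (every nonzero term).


All three coefficients share the factor -1; dividing through by -1 gives  y'' - 2x y' + 20 y = 0.
This matches the Hermite equation y'' - 2x y' + 2n y = 0 with 2n = 20, so n = 10; the polynomial solution is H_10(x).
With y = sum_k a_k x^k, matching x^k gives (k+2)(k+1) a_{k+2} = 2(k - n) a_k = 2(k - 10) a_k. The right side vanishes at k = 10, so the series with the parity of 10 terminates at degree 10.
Standard normalization: leading coefficient of H_n is 2^n, so a_10 = 2^10 = 1024. Work downward with a_k = (k+1)(k+2) a_{k+2} / (2(k - n)):
  a_8 = (9)(10)(1024) / (2(8 - 10)) = 92160/(-4) = -23040
  a_6 = (7)(8)(-23040) / (2(6 - 10)) = -1290240/(-8) = 161280
  a_4 = (5)(6)(161280) / (2(4 - 10)) = 4838400/(-12) = -403200
  a_2 = (3)(4)(-403200) / (2(2 - 10)) = -4838400/(-16) = 302400
  a_0 = (1)(2)(302400) / (2(0 - 10)) = 604800/(-20) = -30240
Hence H_10(x) = 1024 x^10 - 23040 x^8 + 161280 x^6 - 403200 x^4 + 302400 x^2 - 30240.

H_10(x); series = 1024 x^10 - 23040 x^8 + 161280 x^6 - 403200 x^4 + 302400 x^2 - 30240


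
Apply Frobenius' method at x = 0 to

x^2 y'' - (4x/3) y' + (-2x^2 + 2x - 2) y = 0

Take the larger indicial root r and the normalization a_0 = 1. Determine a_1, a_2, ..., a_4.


Write in Frobenius form y'' + (p(x)/x) y' + (q(x)/x^2) y = 0:
  p(x) = -4/3,  q(x) = -2x^2 + 2x - 2.
Indicial equation: r(r-1) + (-4/3) r + (-2) = 0 -> roots r_1 = 3, r_2 = -2/3.
Take r = r_1 = 3. Let y(x) = x^r sum_{n>=0} a_n x^n with a_0 = 1.
Substitute y = x^r sum a_n x^n and match x^{r+n}. The recurrence is
  D(n) a_n + 2 a_{n-1} - 2 a_{n-2} = 0,  where D(n) = (r+n)(r+n-1) + (-4/3)(r+n) + (-2).
  a_n = [-2 a_{n-1} + 2 a_{n-2}] / D(n).
Since the indicial polynomial factors as (r - r_1)(r - r_2), D(n) = (r_1 + n - r_1)(r_1 + n - r_2) = n(n + 11/3).
Evaluating step by step (a_0 = 1):
  n = 1: D(1) = 1(1 + 11/3) = 14/3; numerator = -2(1) = -2; a_1 = (-2)/(14/3) = -3/7
  n = 2: D(2) = 2(2 + 11/3) = 34/3; numerator = -2(-3/7) + 2(1) = 20/7; a_2 = (20/7)/(34/3) = 30/119
  n = 3: D(3) = 3(3 + 11/3) = 20; numerator = -2(30/119) + 2(-3/7) = -162/119; a_3 = (-162/119)/(20) = -81/1190
  n = 4: D(4) = 4(4 + 11/3) = 92/3; numerator = -2(-81/1190) + 2(30/119) = 381/595; a_4 = (381/595)/(92/3) = 1143/54740

r = 3; a_0 = 1; a_1 = -3/7; a_2 = 30/119; a_3 = -81/1190; a_4 = 1143/54740


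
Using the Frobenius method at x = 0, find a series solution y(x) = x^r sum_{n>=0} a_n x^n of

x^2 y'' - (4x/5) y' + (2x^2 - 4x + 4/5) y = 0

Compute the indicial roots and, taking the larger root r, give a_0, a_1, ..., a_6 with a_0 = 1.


Write in Frobenius form y'' + (p(x)/x) y' + (q(x)/x^2) y = 0:
  p(x) = -4/5,  q(x) = 2x^2 - 4x + 4/5.
Indicial equation: r(r-1) + (-4/5) r + (4/5) = 0 -> roots r_1 = 1, r_2 = 4/5.
Take r = r_1 = 1. Let y(x) = x^r sum_{n>=0} a_n x^n with a_0 = 1.
Substitute y = x^r sum a_n x^n and match x^{r+n}. The recurrence is
  D(n) a_n - 4 a_{n-1} + 2 a_{n-2} = 0,  where D(n) = (r+n)(r+n-1) + (-4/5)(r+n) + (4/5).
  a_n = [4 a_{n-1} - 2 a_{n-2}] / D(n).
Since the indicial polynomial factors as (r - r_1)(r - r_2), D(n) = (r_1 + n - r_1)(r_1 + n - r_2) = n(n + 1/5).
Evaluating step by step (a_0 = 1):
  n = 1: D(1) = 1(1 + 1/5) = 6/5; numerator = 4(1) = 4; a_1 = (4)/(6/5) = 10/3
  n = 2: D(2) = 2(2 + 1/5) = 22/5; numerator = 4(10/3) - 2(1) = 34/3; a_2 = (34/3)/(22/5) = 85/33
  n = 3: D(3) = 3(3 + 1/5) = 48/5; numerator = 4(85/33) - 2(10/3) = 40/11; a_3 = (40/11)/(48/5) = 25/66
  n = 4: D(4) = 4(4 + 1/5) = 84/5; numerator = 4(25/66) - 2(85/33) = -40/11; a_4 = (-40/11)/(84/5) = -50/231
  n = 5: D(5) = 5(5 + 1/5) = 26; numerator = 4(-50/231) - 2(25/66) = -125/77; a_5 = (-125/77)/(26) = -125/2002
  n = 6: D(6) = 6(6 + 1/5) = 186/5; numerator = 4(-125/2002) - 2(-50/231) = 50/273; a_6 = (50/273)/(186/5) = 125/25389

r = 1; a_0 = 1; a_1 = 10/3; a_2 = 85/33; a_3 = 25/66; a_4 = -50/231; a_5 = -125/2002; a_6 = 125/25389


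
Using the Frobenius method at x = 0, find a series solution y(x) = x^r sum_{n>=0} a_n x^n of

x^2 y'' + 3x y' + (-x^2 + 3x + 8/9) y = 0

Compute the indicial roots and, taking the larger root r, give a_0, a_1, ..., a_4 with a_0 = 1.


Write in Frobenius form y'' + (p(x)/x) y' + (q(x)/x^2) y = 0:
  p(x) = 3,  q(x) = -x^2 + 3x + 8/9.
Indicial equation: r(r-1) + (3) r + (8/9) = 0 -> roots r_1 = -2/3, r_2 = -4/3.
Take r = r_1 = -2/3. Let y(x) = x^r sum_{n>=0} a_n x^n with a_0 = 1.
Substitute y = x^r sum a_n x^n and match x^{r+n}. The recurrence is
  D(n) a_n + 3 a_{n-1} - 1 a_{n-2} = 0,  where D(n) = (r+n)(r+n-1) + (3)(r+n) + (8/9).
  a_n = [-3 a_{n-1} + 1 a_{n-2}] / D(n).
Since the indicial polynomial factors as (r - r_1)(r - r_2), D(n) = (r_1 + n - r_1)(r_1 + n - r_2) = n(n + 2/3).
Evaluating step by step (a_0 = 1):
  n = 1: D(1) = 1(1 + 2/3) = 5/3; numerator = -3(1) = -3; a_1 = (-3)/(5/3) = -9/5
  n = 2: D(2) = 2(2 + 2/3) = 16/3; numerator = -3(-9/5) + 1(1) = 32/5; a_2 = (32/5)/(16/3) = 6/5
  n = 3: D(3) = 3(3 + 2/3) = 11; numerator = -3(6/5) + 1(-9/5) = -27/5; a_3 = (-27/5)/(11) = -27/55
  n = 4: D(4) = 4(4 + 2/3) = 56/3; numerator = -3(-27/55) + 1(6/5) = 147/55; a_4 = (147/55)/(56/3) = 63/440

r = -2/3; a_0 = 1; a_1 = -9/5; a_2 = 6/5; a_3 = -27/55; a_4 = 63/440


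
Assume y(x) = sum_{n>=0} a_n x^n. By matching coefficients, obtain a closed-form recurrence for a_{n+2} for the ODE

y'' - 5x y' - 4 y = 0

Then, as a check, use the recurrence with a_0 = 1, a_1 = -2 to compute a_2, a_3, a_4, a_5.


Substitute y = sum_n a_n x^n.
y''(x) has coefficient (n+2)(n+1) a_{n+2} at x^n;
-5 x y'(x) has coefficient -5 n a_n at x^n (shift);
-4 y(x) has coefficient -4 a_n at x^n.
Matching x^n: (n+2)(n+1) a_{n+2} + (-5n - 4) a_n = 0.
Thus a_{n+2} = (5n + 4) / ((n+1)(n+2)) * a_n.

Check with a_0 = 1, a_1 = -2 (apply the recurrence for n = 0, 1, 2, 3): a_0 = 1, a_1 = -2, a_2 = 2, a_3 = -3, a_4 = 7/3, a_5 = -57/20.

a_(n+2) = (5n + 4) / ((n+1)(n+2)) * a_n; check: a_0 = 1, a_1 = -2, a_2 = 2, a_3 = -3, a_4 = 7/3, a_5 = -57/20


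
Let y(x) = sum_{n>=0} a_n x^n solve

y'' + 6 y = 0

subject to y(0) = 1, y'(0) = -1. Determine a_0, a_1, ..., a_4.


Ansatz: y(x) = sum_{n>=0} a_n x^n, so y'(x) = sum_{n>=1} n a_n x^(n-1) and y''(x) = sum_{n>=2} n(n-1) a_n x^(n-2).
Substitute into P(x) y'' + Q(x) y' + R(x) y = 0 with P(x) = 1, Q(x) = 0, R(x) = 6, and match powers of x.
Initial conditions: a_0 = 1, a_1 = -1.
Setting the coefficient of each power of x to zero and solving order by order (substituting the coefficients already found):
  x^0: 2 a_2 + 6 a_0 = 0  ->  2 a_2 = -6 a_0 = -6  ->  a_2 = -3
  x^1: 6 a_3 + 6 a_1 = 0  ->  6 a_3 = -6 a_1 = 6  ->  a_3 = 1
  x^2: 12 a_4 + 6 a_2 = 0  ->  12 a_4 = -6 a_2 = 18  ->  a_4 = 3/2
Truncated series: y(x) = 1 - x - 3 x^2 + x^3 + (3/2) x^4 + O(x^5).

a_0 = 1; a_1 = -1; a_2 = -3; a_3 = 1; a_4 = 3/2


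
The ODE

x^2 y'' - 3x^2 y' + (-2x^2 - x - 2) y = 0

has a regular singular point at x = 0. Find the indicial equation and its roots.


Divide by x^2 to reach normal form y'' + P_1(x) y' + P_2(x) y = 0 with P_1(x) = -3 and P_2(x) = -2 - 1/x - 2/x^2.
x = 0 is a singular point because the y-coefficient -2 - 1/x - 2/x^2 has a pole at x = 0.
It is a regular singular point because x P_1(x) = p(x) = -3x and x^2 P_2(x) = q(x) = -2x^2 - x - 2 are polynomials, hence analytic at x = 0.
p(0) = 0,  q(0) = -2.
Indicial equation: r(r-1) + p(0) r + q(0) = 0, i.e. r^2 + (p(0) - 1) r + q(0) = 0, i.e. r^2 - 1 r - 2 = 0.
Discriminant: (-1)^2 - 4(-2) = 9, so r = (1 ± 3)/2.
Solving: r_1 = 2, r_2 = -1.

indicial: r^2 - 1 r - 2 = 0; roots r_1 = 2, r_2 = -1


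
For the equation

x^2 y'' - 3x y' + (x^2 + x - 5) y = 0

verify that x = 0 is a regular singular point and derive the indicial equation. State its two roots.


Divide by x^2 to reach normal form y'' + P_1(x) y' + P_2(x) y = 0 with P_1(x) = -3/x and P_2(x) = 1 + 1/x - 5/x^2.
x = 0 is a singular point because the y'-coefficient -3/x has a pole at x = 0 and the y-coefficient 1 + 1/x - 5/x^2 has a pole at x = 0.
It is a regular singular point because x P_1(x) = p(x) = -3 and x^2 P_2(x) = q(x) = x^2 + x - 5 are polynomials, hence analytic at x = 0.
p(0) = -3,  q(0) = -5.
Indicial equation: r(r-1) + p(0) r + q(0) = 0, i.e. r^2 + (p(0) - 1) r + q(0) = 0, i.e. r^2 - 4 r - 5 = 0.
Discriminant: (-4)^2 - 4(-5) = 36, so r = (4 ± 6)/2.
Solving: r_1 = 5, r_2 = -1.

indicial: r^2 - 4 r - 5 = 0; roots r_1 = 5, r_2 = -1


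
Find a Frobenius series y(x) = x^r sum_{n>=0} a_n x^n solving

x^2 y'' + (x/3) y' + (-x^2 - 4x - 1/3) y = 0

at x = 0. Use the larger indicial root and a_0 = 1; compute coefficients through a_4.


Write in Frobenius form y'' + (p(x)/x) y' + (q(x)/x^2) y = 0:
  p(x) = 1/3,  q(x) = -x^2 - 4x - 1/3.
Indicial equation: r(r-1) + (1/3) r + (-1/3) = 0 -> roots r_1 = 1, r_2 = -1/3.
Take r = r_1 = 1. Let y(x) = x^r sum_{n>=0} a_n x^n with a_0 = 1.
Substitute y = x^r sum a_n x^n and match x^{r+n}. The recurrence is
  D(n) a_n - 4 a_{n-1} - 1 a_{n-2} = 0,  where D(n) = (r+n)(r+n-1) + (1/3)(r+n) + (-1/3).
  a_n = [4 a_{n-1} + 1 a_{n-2}] / D(n).
Since the indicial polynomial factors as (r - r_1)(r - r_2), D(n) = (r_1 + n - r_1)(r_1 + n - r_2) = n(n + 4/3).
Evaluating step by step (a_0 = 1):
  n = 1: D(1) = 1(1 + 4/3) = 7/3; numerator = 4(1) = 4; a_1 = (4)/(7/3) = 12/7
  n = 2: D(2) = 2(2 + 4/3) = 20/3; numerator = 4(12/7) + 1(1) = 55/7; a_2 = (55/7)/(20/3) = 33/28
  n = 3: D(3) = 3(3 + 4/3) = 13; numerator = 4(33/28) + 1(12/7) = 45/7; a_3 = (45/7)/(13) = 45/91
  n = 4: D(4) = 4(4 + 4/3) = 64/3; numerator = 4(45/91) + 1(33/28) = 1149/364; a_4 = (1149/364)/(64/3) = 3447/23296

r = 1; a_0 = 1; a_1 = 12/7; a_2 = 33/28; a_3 = 45/91; a_4 = 3447/23296


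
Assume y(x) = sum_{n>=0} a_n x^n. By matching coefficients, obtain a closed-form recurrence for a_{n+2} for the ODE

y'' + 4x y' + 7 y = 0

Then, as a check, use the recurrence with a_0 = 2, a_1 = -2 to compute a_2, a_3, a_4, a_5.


Substitute y = sum_n a_n x^n.
y''(x) has coefficient (n+2)(n+1) a_{n+2} at x^n;
4 x y'(x) has coefficient 4 n a_n at x^n (shift);
7 y(x) has coefficient 7 a_n at x^n.
Matching x^n: (n+2)(n+1) a_{n+2} + (4n + 7) a_n = 0.
Thus a_{n+2} = (-4n - 7) / ((n+1)(n+2)) * a_n.

Check with a_0 = 2, a_1 = -2 (apply the recurrence for n = 0, 1, 2, 3): a_0 = 2, a_1 = -2, a_2 = -7, a_3 = 11/3, a_4 = 35/4, a_5 = -209/60.

a_(n+2) = (-4n - 7) / ((n+1)(n+2)) * a_n; check: a_0 = 2, a_1 = -2, a_2 = -7, a_3 = 11/3, a_4 = 35/4, a_5 = -209/60


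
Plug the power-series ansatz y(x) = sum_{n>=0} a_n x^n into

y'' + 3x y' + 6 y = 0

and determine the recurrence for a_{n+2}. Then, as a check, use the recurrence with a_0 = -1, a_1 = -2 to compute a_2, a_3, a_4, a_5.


Substitute y = sum_n a_n x^n.
y''(x) has coefficient (n+2)(n+1) a_{n+2} at x^n;
3 x y'(x) has coefficient 3 n a_n at x^n (shift);
6 y(x) has coefficient 6 a_n at x^n.
Matching x^n: (n+2)(n+1) a_{n+2} + (3n + 6) a_n = 0.
Thus a_{n+2} = (-3n - 6) / ((n+1)(n+2)) * a_n.

Check with a_0 = -1, a_1 = -2 (apply the recurrence for n = 0, 1, 2, 3): a_0 = -1, a_1 = -2, a_2 = 3, a_3 = 3, a_4 = -3, a_5 = -9/4.

a_(n+2) = (-3n - 6) / ((n+1)(n+2)) * a_n; check: a_0 = -1, a_1 = -2, a_2 = 3, a_3 = 3, a_4 = -3, a_5 = -9/4


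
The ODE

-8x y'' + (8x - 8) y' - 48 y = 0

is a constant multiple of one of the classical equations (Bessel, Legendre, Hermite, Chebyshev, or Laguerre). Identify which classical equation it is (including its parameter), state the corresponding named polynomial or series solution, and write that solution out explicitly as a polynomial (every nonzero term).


All three coefficients share the factor -8; dividing through by -8 gives  x y'' + (1 - x) y' + 6 y = 0.
This matches the Laguerre equation x y'' + (1 - x) y' + n y = 0 with n = 6; the polynomial solution is L_6(x).
With y = sum_k a_k x^k, matching x^k gives (k+1)k a_{k+1} + (k+1) a_{k+1} - k a_k + n a_k = 0, i.e. (k+1)^2 a_{k+1} = (k - n) a_k = (k - 6) a_k. The right side vanishes at k = 6, so the series terminates at degree 6.
Standard normalization L_n(0) = 1 gives a_0 = 1. Work upward with a_{k+1} = (k - 6) a_k / (k+1)^2:
  a_1 = (0 - 6)(1) / 1^2 = -6/1 = -6
  a_2 = (1 - 6)(-6) / 2^2 = 30/4 = 15/2
  a_3 = (2 - 6)(15/2) / 3^2 = -30/9 = -10/3
  a_4 = (3 - 6)(-10/3) / 4^2 = 10/16 = 5/8
  a_5 = (4 - 6)(5/8) / 5^2 = (-5/4)/25 = -1/20
  a_6 = (5 - 6)(-1/20) / 6^2 = (1/20)/36 = 1/720
Hence L_6(x) = x^6/720 - x^5/20 + 5 x^4/8 - 10 x^3/3 + 15 x^2/2 - 6 x + 1.

L_6(x); series = x^6/720 - x^5/20 + 5 x^4/8 - 10 x^3/3 + 15 x^2/2 - 6 x + 1


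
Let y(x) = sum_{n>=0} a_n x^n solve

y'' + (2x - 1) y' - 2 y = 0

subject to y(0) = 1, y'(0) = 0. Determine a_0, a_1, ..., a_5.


Ansatz: y(x) = sum_{n>=0} a_n x^n, so y'(x) = sum_{n>=1} n a_n x^(n-1) and y''(x) = sum_{n>=2} n(n-1) a_n x^(n-2).
Substitute into P(x) y'' + Q(x) y' + R(x) y = 0 with P(x) = 1, Q(x) = 2x - 1, R(x) = -2, and match powers of x.
Initial conditions: a_0 = 1, a_1 = 0.
Setting the coefficient of each power of x to zero and solving order by order (substituting the coefficients already found):
  x^0: 2 a_2 - a_1 - 2 a_0 = 0  ->  2 a_2 = a_1 + 2 a_0 = 2  ->  a_2 = 1
  x^1: 6 a_3 - 2 a_2 = 0  ->  6 a_3 = 2 a_2 = 2  ->  a_3 = 1/3
  x^2: 12 a_4 - 3 a_3 + 2 a_2 = 0  ->  12 a_4 = 3 a_3 - 2 a_2 = -1  ->  a_4 = -1/12
  x^3: 20 a_5 - 4 a_4 + 4 a_3 = 0  ->  20 a_5 = 4 a_4 - 4 a_3 = -5/3  ->  a_5 = -1/12
Truncated series: y(x) = 1 + x^2 + (1/3) x^3 - (1/12) x^4 - (1/12) x^5 + O(x^6).

a_0 = 1; a_1 = 0; a_2 = 1; a_3 = 1/3; a_4 = -1/12; a_5 = -1/12


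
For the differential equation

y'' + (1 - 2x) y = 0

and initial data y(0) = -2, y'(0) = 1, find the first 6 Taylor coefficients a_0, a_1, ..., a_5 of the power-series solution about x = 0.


Ansatz: y(x) = sum_{n>=0} a_n x^n, so y'(x) = sum_{n>=1} n a_n x^(n-1) and y''(x) = sum_{n>=2} n(n-1) a_n x^(n-2).
Substitute into P(x) y'' + Q(x) y' + R(x) y = 0 with P(x) = 1, Q(x) = 0, R(x) = 1 - 2x, and match powers of x.
Initial conditions: a_0 = -2, a_1 = 1.
Setting the coefficient of each power of x to zero and solving order by order (substituting the coefficients already found):
  x^0: 2 a_2 + a_0 = 0  ->  2 a_2 = -a_0 = 2  ->  a_2 = 1
  x^1: 6 a_3 + a_1 - 2 a_0 = 0  ->  6 a_3 = -a_1 + 2 a_0 = -5  ->  a_3 = -5/6
  x^2: 12 a_4 + a_2 - 2 a_1 = 0  ->  12 a_4 = -a_2 + 2 a_1 = 1  ->  a_4 = 1/12
  x^3: 20 a_5 + a_3 - 2 a_2 = 0  ->  20 a_5 = -a_3 + 2 a_2 = 17/6  ->  a_5 = 17/120
Truncated series: y(x) = -2 + x + x^2 - (5/6) x^3 + (1/12) x^4 + (17/120) x^5 + O(x^6).

a_0 = -2; a_1 = 1; a_2 = 1; a_3 = -5/6; a_4 = 1/12; a_5 = 17/120


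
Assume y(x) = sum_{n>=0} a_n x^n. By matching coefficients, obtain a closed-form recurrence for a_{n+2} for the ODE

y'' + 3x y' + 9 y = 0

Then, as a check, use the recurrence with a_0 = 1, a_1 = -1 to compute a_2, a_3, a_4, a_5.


Substitute y = sum_n a_n x^n.
y''(x) has coefficient (n+2)(n+1) a_{n+2} at x^n;
3 x y'(x) has coefficient 3 n a_n at x^n (shift);
9 y(x) has coefficient 9 a_n at x^n.
Matching x^n: (n+2)(n+1) a_{n+2} + (3n + 9) a_n = 0.
Thus a_{n+2} = (-3n - 9) / ((n+1)(n+2)) * a_n.

Check with a_0 = 1, a_1 = -1 (apply the recurrence for n = 0, 1, 2, 3): a_0 = 1, a_1 = -1, a_2 = -9/2, a_3 = 2, a_4 = 45/8, a_5 = -9/5.

a_(n+2) = (-3n - 9) / ((n+1)(n+2)) * a_n; check: a_0 = 1, a_1 = -1, a_2 = -9/2, a_3 = 2, a_4 = 45/8, a_5 = -9/5


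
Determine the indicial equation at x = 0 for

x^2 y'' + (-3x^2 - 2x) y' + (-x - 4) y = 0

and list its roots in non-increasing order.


Divide by x^2 to reach normal form y'' + P_1(x) y' + P_2(x) y = 0 with P_1(x) = -3 - 2/x and P_2(x) = -1/x - 4/x^2.
x = 0 is a singular point because the y'-coefficient -3 - 2/x has a pole at x = 0 and the y-coefficient -1/x - 4/x^2 has a pole at x = 0.
It is a regular singular point because x P_1(x) = p(x) = -3x - 2 and x^2 P_2(x) = q(x) = -x - 4 are polynomials, hence analytic at x = 0.
p(0) = -2,  q(0) = -4.
Indicial equation: r(r-1) + p(0) r + q(0) = 0, i.e. r^2 + (p(0) - 1) r + q(0) = 0, i.e. r^2 - 3 r - 4 = 0.
Discriminant: (-3)^2 - 4(-4) = 25, so r = (3 ± 5)/2.
Solving: r_1 = 4, r_2 = -1.

indicial: r^2 - 3 r - 4 = 0; roots r_1 = 4, r_2 = -1


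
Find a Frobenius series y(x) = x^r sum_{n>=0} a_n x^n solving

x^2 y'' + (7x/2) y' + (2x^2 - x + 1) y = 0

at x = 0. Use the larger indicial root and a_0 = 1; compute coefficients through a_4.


Write in Frobenius form y'' + (p(x)/x) y' + (q(x)/x^2) y = 0:
  p(x) = 7/2,  q(x) = 2x^2 - x + 1.
Indicial equation: r(r-1) + (7/2) r + (1) = 0 -> roots r_1 = -1/2, r_2 = -2.
Take r = r_1 = -1/2. Let y(x) = x^r sum_{n>=0} a_n x^n with a_0 = 1.
Substitute y = x^r sum a_n x^n and match x^{r+n}. The recurrence is
  D(n) a_n - 1 a_{n-1} + 2 a_{n-2} = 0,  where D(n) = (r+n)(r+n-1) + (7/2)(r+n) + (1).
  a_n = [1 a_{n-1} - 2 a_{n-2}] / D(n).
Since the indicial polynomial factors as (r - r_1)(r - r_2), D(n) = (r_1 + n - r_1)(r_1 + n - r_2) = n(n + 3/2).
Evaluating step by step (a_0 = 1):
  n = 1: D(1) = 1(1 + 3/2) = 5/2; numerator = 1(1) = 1; a_1 = (1)/(5/2) = 2/5
  n = 2: D(2) = 2(2 + 3/2) = 7; numerator = 1(2/5) - 2(1) = -8/5; a_2 = (-8/5)/(7) = -8/35
  n = 3: D(3) = 3(3 + 3/2) = 27/2; numerator = 1(-8/35) - 2(2/5) = -36/35; a_3 = (-36/35)/(27/2) = -8/105
  n = 4: D(4) = 4(4 + 3/2) = 22; numerator = 1(-8/105) - 2(-8/35) = 8/21; a_4 = (8/21)/(22) = 4/231

r = -1/2; a_0 = 1; a_1 = 2/5; a_2 = -8/35; a_3 = -8/105; a_4 = 4/231


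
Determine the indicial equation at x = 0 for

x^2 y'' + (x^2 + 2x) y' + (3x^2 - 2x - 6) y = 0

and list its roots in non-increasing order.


Divide by x^2 to reach normal form y'' + P_1(x) y' + P_2(x) y = 0 with P_1(x) = 1 + 2/x and P_2(x) = 3 - 2/x - 6/x^2.
x = 0 is a singular point because the y'-coefficient 1 + 2/x has a pole at x = 0 and the y-coefficient 3 - 2/x - 6/x^2 has a pole at x = 0.
It is a regular singular point because x P_1(x) = p(x) = x + 2 and x^2 P_2(x) = q(x) = 3x^2 - 2x - 6 are polynomials, hence analytic at x = 0.
p(0) = 2,  q(0) = -6.
Indicial equation: r(r-1) + p(0) r + q(0) = 0, i.e. r^2 + (p(0) - 1) r + q(0) = 0, i.e. r^2 + 1 r - 6 = 0.
Discriminant: (1)^2 - 4(-6) = 25, so r = (-1 ± 5)/2.
Solving: r_1 = 2, r_2 = -3.

indicial: r^2 + 1 r - 6 = 0; roots r_1 = 2, r_2 = -3


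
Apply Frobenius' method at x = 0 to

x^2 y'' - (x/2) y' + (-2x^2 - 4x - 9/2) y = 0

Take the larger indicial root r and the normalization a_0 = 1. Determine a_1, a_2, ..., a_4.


Write in Frobenius form y'' + (p(x)/x) y' + (q(x)/x^2) y = 0:
  p(x) = -1/2,  q(x) = -2x^2 - 4x - 9/2.
Indicial equation: r(r-1) + (-1/2) r + (-9/2) = 0 -> roots r_1 = 3, r_2 = -3/2.
Take r = r_1 = 3. Let y(x) = x^r sum_{n>=0} a_n x^n with a_0 = 1.
Substitute y = x^r sum a_n x^n and match x^{r+n}. The recurrence is
  D(n) a_n - 4 a_{n-1} - 2 a_{n-2} = 0,  where D(n) = (r+n)(r+n-1) + (-1/2)(r+n) + (-9/2).
  a_n = [4 a_{n-1} + 2 a_{n-2}] / D(n).
Since the indicial polynomial factors as (r - r_1)(r - r_2), D(n) = (r_1 + n - r_1)(r_1 + n - r_2) = n(n + 9/2).
Evaluating step by step (a_0 = 1):
  n = 1: D(1) = 1(1 + 9/2) = 11/2; numerator = 4(1) = 4; a_1 = (4)/(11/2) = 8/11
  n = 2: D(2) = 2(2 + 9/2) = 13; numerator = 4(8/11) + 2(1) = 54/11; a_2 = (54/11)/(13) = 54/143
  n = 3: D(3) = 3(3 + 9/2) = 45/2; numerator = 4(54/143) + 2(8/11) = 424/143; a_3 = (424/143)/(45/2) = 848/6435
  n = 4: D(4) = 4(4 + 9/2) = 34; numerator = 4(848/6435) + 2(54/143) = 8252/6435; a_4 = (8252/6435)/(34) = 4126/109395

r = 3; a_0 = 1; a_1 = 8/11; a_2 = 54/143; a_3 = 848/6435; a_4 = 4126/109395


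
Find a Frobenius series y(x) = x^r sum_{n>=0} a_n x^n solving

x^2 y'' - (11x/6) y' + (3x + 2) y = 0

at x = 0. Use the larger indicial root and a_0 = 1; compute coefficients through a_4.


Write in Frobenius form y'' + (p(x)/x) y' + (q(x)/x^2) y = 0:
  p(x) = -11/6,  q(x) = 3x + 2.
Indicial equation: r(r-1) + (-11/6) r + (2) = 0 -> roots r_1 = 3/2, r_2 = 4/3.
Take r = r_1 = 3/2. Let y(x) = x^r sum_{n>=0} a_n x^n with a_0 = 1.
Substitute y = x^r sum a_n x^n and match x^{r+n}. The recurrence is
  D(n) a_n + 3 a_{n-1} = 0,  where D(n) = (r+n)(r+n-1) + (-11/6)(r+n) + (2).
  a_n = -3 / D(n) * a_{n-1}.
Since the indicial polynomial factors as (r - r_1)(r - r_2), D(n) = (r_1 + n - r_1)(r_1 + n - r_2) = n(n + 1/6).
Evaluating step by step (a_0 = 1):
  n = 1: D(1) = 1(1 + 1/6) = 7/6; numerator = -3(1) = -3; a_1 = (-3)/(7/6) = -18/7
  n = 2: D(2) = 2(2 + 1/6) = 13/3; numerator = -3(-18/7) = 54/7; a_2 = (54/7)/(13/3) = 162/91
  n = 3: D(3) = 3(3 + 1/6) = 19/2; numerator = -3(162/91) = -486/91; a_3 = (-486/91)/(19/2) = -972/1729
  n = 4: D(4) = 4(4 + 1/6) = 50/3; numerator = -3(-972/1729) = 2916/1729; a_4 = (2916/1729)/(50/3) = 4374/43225

r = 3/2; a_0 = 1; a_1 = -18/7; a_2 = 162/91; a_3 = -972/1729; a_4 = 4374/43225


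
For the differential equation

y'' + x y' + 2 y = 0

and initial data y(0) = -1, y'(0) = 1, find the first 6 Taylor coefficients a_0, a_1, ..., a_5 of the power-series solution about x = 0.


Ansatz: y(x) = sum_{n>=0} a_n x^n, so y'(x) = sum_{n>=1} n a_n x^(n-1) and y''(x) = sum_{n>=2} n(n-1) a_n x^(n-2).
Substitute into P(x) y'' + Q(x) y' + R(x) y = 0 with P(x) = 1, Q(x) = x, R(x) = 2, and match powers of x.
Initial conditions: a_0 = -1, a_1 = 1.
Setting the coefficient of each power of x to zero and solving order by order (substituting the coefficients already found):
  x^0: 2 a_2 + 2 a_0 = 0  ->  2 a_2 = -2 a_0 = 2  ->  a_2 = 1
  x^1: 6 a_3 + 3 a_1 = 0  ->  6 a_3 = -3 a_1 = -3  ->  a_3 = -1/2
  x^2: 12 a_4 + 4 a_2 = 0  ->  12 a_4 = -4 a_2 = -4  ->  a_4 = -1/3
  x^3: 20 a_5 + 5 a_3 = 0  ->  20 a_5 = -5 a_3 = 5/2  ->  a_5 = 1/8
Truncated series: y(x) = -1 + x + x^2 - (1/2) x^3 - (1/3) x^4 + (1/8) x^5 + O(x^6).

a_0 = -1; a_1 = 1; a_2 = 1; a_3 = -1/2; a_4 = -1/3; a_5 = 1/8


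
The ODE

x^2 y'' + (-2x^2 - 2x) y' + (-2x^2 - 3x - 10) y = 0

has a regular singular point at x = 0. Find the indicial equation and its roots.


Divide by x^2 to reach normal form y'' + P_1(x) y' + P_2(x) y = 0 with P_1(x) = -2 - 2/x and P_2(x) = -2 - 3/x - 10/x^2.
x = 0 is a singular point because the y'-coefficient -2 - 2/x has a pole at x = 0 and the y-coefficient -2 - 3/x - 10/x^2 has a pole at x = 0.
It is a regular singular point because x P_1(x) = p(x) = -2x - 2 and x^2 P_2(x) = q(x) = -2x^2 - 3x - 10 are polynomials, hence analytic at x = 0.
p(0) = -2,  q(0) = -10.
Indicial equation: r(r-1) + p(0) r + q(0) = 0, i.e. r^2 + (p(0) - 1) r + q(0) = 0, i.e. r^2 - 3 r - 10 = 0.
Discriminant: (-3)^2 - 4(-10) = 49, so r = (3 ± 7)/2.
Solving: r_1 = 5, r_2 = -2.

indicial: r^2 - 3 r - 10 = 0; roots r_1 = 5, r_2 = -2


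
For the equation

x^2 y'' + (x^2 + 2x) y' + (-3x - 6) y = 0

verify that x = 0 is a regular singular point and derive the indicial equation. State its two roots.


Divide by x^2 to reach normal form y'' + P_1(x) y' + P_2(x) y = 0 with P_1(x) = 1 + 2/x and P_2(x) = -3/x - 6/x^2.
x = 0 is a singular point because the y'-coefficient 1 + 2/x has a pole at x = 0 and the y-coefficient -3/x - 6/x^2 has a pole at x = 0.
It is a regular singular point because x P_1(x) = p(x) = x + 2 and x^2 P_2(x) = q(x) = -3x - 6 are polynomials, hence analytic at x = 0.
p(0) = 2,  q(0) = -6.
Indicial equation: r(r-1) + p(0) r + q(0) = 0, i.e. r^2 + (p(0) - 1) r + q(0) = 0, i.e. r^2 + 1 r - 6 = 0.
Discriminant: (1)^2 - 4(-6) = 25, so r = (-1 ± 5)/2.
Solving: r_1 = 2, r_2 = -3.

indicial: r^2 + 1 r - 6 = 0; roots r_1 = 2, r_2 = -3


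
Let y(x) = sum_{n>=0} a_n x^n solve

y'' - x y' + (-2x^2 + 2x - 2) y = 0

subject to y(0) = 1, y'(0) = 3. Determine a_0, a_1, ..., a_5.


Ansatz: y(x) = sum_{n>=0} a_n x^n, so y'(x) = sum_{n>=1} n a_n x^(n-1) and y''(x) = sum_{n>=2} n(n-1) a_n x^(n-2).
Substitute into P(x) y'' + Q(x) y' + R(x) y = 0 with P(x) = 1, Q(x) = -x, R(x) = -2x^2 + 2x - 2, and match powers of x.
Initial conditions: a_0 = 1, a_1 = 3.
Setting the coefficient of each power of x to zero and solving order by order (substituting the coefficients already found):
  x^0: 2 a_2 - 2 a_0 = 0  ->  2 a_2 = 2 a_0 = 2  ->  a_2 = 1
  x^1: 6 a_3 - 3 a_1 + 2 a_0 = 0  ->  6 a_3 = 3 a_1 - 2 a_0 = 7  ->  a_3 = 7/6
  x^2: 12 a_4 - 4 a_2 + 2 a_1 - 2 a_0 = 0  ->  12 a_4 = 4 a_2 - 2 a_1 + 2 a_0 = 0  ->  a_4 = 0
  x^3: 20 a_5 - 5 a_3 + 2 a_2 - 2 a_1 = 0  ->  20 a_5 = 5 a_3 - 2 a_2 + 2 a_1 = 59/6  ->  a_5 = 59/120
Truncated series: y(x) = 1 + 3 x + x^2 + (7/6) x^3 + (59/120) x^5 + O(x^6).

a_0 = 1; a_1 = 3; a_2 = 1; a_3 = 7/6; a_4 = 0; a_5 = 59/120


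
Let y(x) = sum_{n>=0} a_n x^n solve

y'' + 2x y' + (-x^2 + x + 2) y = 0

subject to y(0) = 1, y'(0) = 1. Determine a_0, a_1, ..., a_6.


Ansatz: y(x) = sum_{n>=0} a_n x^n, so y'(x) = sum_{n>=1} n a_n x^(n-1) and y''(x) = sum_{n>=2} n(n-1) a_n x^(n-2).
Substitute into P(x) y'' + Q(x) y' + R(x) y = 0 with P(x) = 1, Q(x) = 2x, R(x) = -x^2 + x + 2, and match powers of x.
Initial conditions: a_0 = 1, a_1 = 1.
Setting the coefficient of each power of x to zero and solving order by order (substituting the coefficients already found):
  x^0: 2 a_2 + 2 a_0 = 0  ->  2 a_2 = -2 a_0 = -2  ->  a_2 = -1
  x^1: 6 a_3 + 4 a_1 + a_0 = 0  ->  6 a_3 = -4 a_1 - a_0 = -5  ->  a_3 = -5/6
  x^2: 12 a_4 + 6 a_2 + a_1 - a_0 = 0  ->  12 a_4 = -6 a_2 - a_1 + a_0 = 6  ->  a_4 = 1/2
  x^3: 20 a_5 + 8 a_3 + a_2 - a_1 = 0  ->  20 a_5 = -8 a_3 - a_2 + a_1 = 26/3  ->  a_5 = 13/30
  x^4: 30 a_6 + 10 a_4 + a_3 - a_2 = 0  ->  30 a_6 = -10 a_4 - a_3 + a_2 = -31/6  ->  a_6 = -31/180
Truncated series: y(x) = 1 + x - x^2 - (5/6) x^3 + (1/2) x^4 + (13/30) x^5 - (31/180) x^6 + O(x^7).

a_0 = 1; a_1 = 1; a_2 = -1; a_3 = -5/6; a_4 = 1/2; a_5 = 13/30; a_6 = -31/180


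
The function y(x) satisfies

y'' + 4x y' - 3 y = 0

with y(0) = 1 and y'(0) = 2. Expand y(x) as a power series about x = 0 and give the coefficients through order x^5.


Ansatz: y(x) = sum_{n>=0} a_n x^n, so y'(x) = sum_{n>=1} n a_n x^(n-1) and y''(x) = sum_{n>=2} n(n-1) a_n x^(n-2).
Substitute into P(x) y'' + Q(x) y' + R(x) y = 0 with P(x) = 1, Q(x) = 4x, R(x) = -3, and match powers of x.
Initial conditions: a_0 = 1, a_1 = 2.
Setting the coefficient of each power of x to zero and solving order by order (substituting the coefficients already found):
  x^0: 2 a_2 - 3 a_0 = 0  ->  2 a_2 = 3 a_0 = 3  ->  a_2 = 3/2
  x^1: 6 a_3 + a_1 = 0  ->  6 a_3 = -a_1 = -2  ->  a_3 = -1/3
  x^2: 12 a_4 + 5 a_2 = 0  ->  12 a_4 = -5 a_2 = -15/2  ->  a_4 = -5/8
  x^3: 20 a_5 + 9 a_3 = 0  ->  20 a_5 = -9 a_3 = 3  ->  a_5 = 3/20
Truncated series: y(x) = 1 + 2 x + (3/2) x^2 - (1/3) x^3 - (5/8) x^4 + (3/20) x^5 + O(x^6).

a_0 = 1; a_1 = 2; a_2 = 3/2; a_3 = -1/3; a_4 = -5/8; a_5 = 3/20


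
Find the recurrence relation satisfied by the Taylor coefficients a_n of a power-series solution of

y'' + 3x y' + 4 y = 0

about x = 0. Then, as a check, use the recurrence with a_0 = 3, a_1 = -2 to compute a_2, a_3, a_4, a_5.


Substitute y = sum_n a_n x^n.
y''(x) has coefficient (n+2)(n+1) a_{n+2} at x^n;
3 x y'(x) has coefficient 3 n a_n at x^n (shift);
4 y(x) has coefficient 4 a_n at x^n.
Matching x^n: (n+2)(n+1) a_{n+2} + (3n + 4) a_n = 0.
Thus a_{n+2} = (-3n - 4) / ((n+1)(n+2)) * a_n.

Check with a_0 = 3, a_1 = -2 (apply the recurrence for n = 0, 1, 2, 3): a_0 = 3, a_1 = -2, a_2 = -6, a_3 = 7/3, a_4 = 5, a_5 = -91/60.

a_(n+2) = (-3n - 4) / ((n+1)(n+2)) * a_n; check: a_0 = 3, a_1 = -2, a_2 = -6, a_3 = 7/3, a_4 = 5, a_5 = -91/60


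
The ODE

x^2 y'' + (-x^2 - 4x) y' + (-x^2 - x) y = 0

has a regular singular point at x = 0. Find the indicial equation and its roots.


Divide by x^2 to reach normal form y'' + P_1(x) y' + P_2(x) y = 0 with P_1(x) = -1 - 4/x and P_2(x) = -1 - 1/x.
x = 0 is a singular point because the y'-coefficient -1 - 4/x has a pole at x = 0 and the y-coefficient -1 - 1/x has a pole at x = 0.
It is a regular singular point because x P_1(x) = p(x) = -x - 4 and x^2 P_2(x) = q(x) = -x^2 - x are polynomials, hence analytic at x = 0.
p(0) = -4,  q(0) = 0.
Indicial equation: r(r-1) + p(0) r + q(0) = 0, i.e. r^2 + (p(0) - 1) r + q(0) = 0, i.e. r^2 - 5 r = 0.
Discriminant: (-5)^2 - 4(0) = 25, so r = (5 ± 5)/2.
Solving: r_1 = 5, r_2 = 0.

indicial: r^2 - 5 r = 0; roots r_1 = 5, r_2 = 0


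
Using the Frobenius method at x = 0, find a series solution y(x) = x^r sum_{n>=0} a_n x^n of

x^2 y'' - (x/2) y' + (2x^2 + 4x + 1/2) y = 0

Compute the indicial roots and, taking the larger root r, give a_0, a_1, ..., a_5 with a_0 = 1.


Write in Frobenius form y'' + (p(x)/x) y' + (q(x)/x^2) y = 0:
  p(x) = -1/2,  q(x) = 2x^2 + 4x + 1/2.
Indicial equation: r(r-1) + (-1/2) r + (1/2) = 0 -> roots r_1 = 1, r_2 = 1/2.
Take r = r_1 = 1. Let y(x) = x^r sum_{n>=0} a_n x^n with a_0 = 1.
Substitute y = x^r sum a_n x^n and match x^{r+n}. The recurrence is
  D(n) a_n + 4 a_{n-1} + 2 a_{n-2} = 0,  where D(n) = (r+n)(r+n-1) + (-1/2)(r+n) + (1/2).
  a_n = [-4 a_{n-1} - 2 a_{n-2}] / D(n).
Since the indicial polynomial factors as (r - r_1)(r - r_2), D(n) = (r_1 + n - r_1)(r_1 + n - r_2) = n(n + 1/2).
Evaluating step by step (a_0 = 1):
  n = 1: D(1) = 1(1 + 1/2) = 3/2; numerator = -4(1) = -4; a_1 = (-4)/(3/2) = -8/3
  n = 2: D(2) = 2(2 + 1/2) = 5; numerator = -4(-8/3) - 2(1) = 26/3; a_2 = (26/3)/(5) = 26/15
  n = 3: D(3) = 3(3 + 1/2) = 21/2; numerator = -4(26/15) - 2(-8/3) = -8/5; a_3 = (-8/5)/(21/2) = -16/105
  n = 4: D(4) = 4(4 + 1/2) = 18; numerator = -4(-16/105) - 2(26/15) = -20/7; a_4 = (-20/7)/(18) = -10/63
  n = 5: D(5) = 5(5 + 1/2) = 55/2; numerator = -4(-10/63) - 2(-16/105) = 296/315; a_5 = (296/315)/(55/2) = 592/17325

r = 1; a_0 = 1; a_1 = -8/3; a_2 = 26/15; a_3 = -16/105; a_4 = -10/63; a_5 = 592/17325
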